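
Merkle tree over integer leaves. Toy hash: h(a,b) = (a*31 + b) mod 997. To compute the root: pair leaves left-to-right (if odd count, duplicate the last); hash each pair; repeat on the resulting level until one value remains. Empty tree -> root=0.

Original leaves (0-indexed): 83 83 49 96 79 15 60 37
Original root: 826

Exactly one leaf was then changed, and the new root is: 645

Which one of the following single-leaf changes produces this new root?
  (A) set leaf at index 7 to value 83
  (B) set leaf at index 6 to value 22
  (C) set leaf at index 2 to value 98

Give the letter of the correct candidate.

Answer: B

Derivation:
Original leaves: [83, 83, 49, 96, 79, 15, 60, 37]
Target new root: 645
Try each candidate change and compute the resulting root:
Candidate A: set leaf[7] = 83 -> leaves = [83, 83, 49, 96, 79, 15, 60, 83]
  L0: [83, 83, 49, 96, 79, 15, 60, 83]
  L1: h(83,83)=(83*31+83)%997=662 h(49,96)=(49*31+96)%997=618 h(79,15)=(79*31+15)%997=470 h(60,83)=(60*31+83)%997=946 -> [662, 618, 470, 946]
  L2: h(662,618)=(662*31+618)%997=203 h(470,946)=(470*31+946)%997=561 -> [203, 561]
  L3: h(203,561)=(203*31+561)%997=872 -> [872]
  root = 872 != target 645
Candidate B: set leaf[6] = 22 -> leaves = [83, 83, 49, 96, 79, 15, 22, 37]
  L0: [83, 83, 49, 96, 79, 15, 22, 37]
  L1: h(83,83)=(83*31+83)%997=662 h(49,96)=(49*31+96)%997=618 h(79,15)=(79*31+15)%997=470 h(22,37)=(22*31+37)%997=719 -> [662, 618, 470, 719]
  L2: h(662,618)=(662*31+618)%997=203 h(470,719)=(470*31+719)%997=334 -> [203, 334]
  L3: h(203,334)=(203*31+334)%997=645 -> [645]
  root = 645 == target 645  ** MATCH **
Candidate C: set leaf[2] = 98 -> leaves = [83, 83, 98, 96, 79, 15, 60, 37]
  L0: [83, 83, 98, 96, 79, 15, 60, 37]
  L1: h(83,83)=(83*31+83)%997=662 h(98,96)=(98*31+96)%997=143 h(79,15)=(79*31+15)%997=470 h(60,37)=(60*31+37)%997=900 -> [662, 143, 470, 900]
  L2: h(662,143)=(662*31+143)%997=725 h(470,900)=(470*31+900)%997=515 -> [725, 515]
  L3: h(725,515)=(725*31+515)%997=59 -> [59]
  root = 59 != target 645
Candidate B produces the target root.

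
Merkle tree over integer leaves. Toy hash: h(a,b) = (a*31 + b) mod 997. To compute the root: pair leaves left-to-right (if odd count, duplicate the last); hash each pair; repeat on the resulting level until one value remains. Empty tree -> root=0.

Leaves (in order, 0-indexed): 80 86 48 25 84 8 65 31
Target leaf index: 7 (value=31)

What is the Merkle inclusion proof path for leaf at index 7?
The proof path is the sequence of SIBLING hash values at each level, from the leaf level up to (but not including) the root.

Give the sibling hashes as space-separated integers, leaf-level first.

Answer: 65 618 302

Derivation:
L0 (leaves): [80, 86, 48, 25, 84, 8, 65, 31], target index=7
L1: h(80,86)=(80*31+86)%997=572 [pair 0] h(48,25)=(48*31+25)%997=516 [pair 1] h(84,8)=(84*31+8)%997=618 [pair 2] h(65,31)=(65*31+31)%997=52 [pair 3] -> [572, 516, 618, 52]
  Sibling for proof at L0: 65
L2: h(572,516)=(572*31+516)%997=302 [pair 0] h(618,52)=(618*31+52)%997=267 [pair 1] -> [302, 267]
  Sibling for proof at L1: 618
L3: h(302,267)=(302*31+267)%997=656 [pair 0] -> [656]
  Sibling for proof at L2: 302
Root: 656
Proof path (sibling hashes from leaf to root): [65, 618, 302]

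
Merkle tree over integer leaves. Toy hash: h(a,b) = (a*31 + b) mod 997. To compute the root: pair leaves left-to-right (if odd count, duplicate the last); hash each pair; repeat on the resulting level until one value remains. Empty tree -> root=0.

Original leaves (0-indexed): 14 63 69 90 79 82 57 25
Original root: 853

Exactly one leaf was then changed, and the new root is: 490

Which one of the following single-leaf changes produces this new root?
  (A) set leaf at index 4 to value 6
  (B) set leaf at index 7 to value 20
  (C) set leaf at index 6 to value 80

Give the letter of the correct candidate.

Original leaves: [14, 63, 69, 90, 79, 82, 57, 25]
Target new root: 490
Try each candidate change and compute the resulting root:
Candidate A: set leaf[4] = 6 -> leaves = [14, 63, 69, 90, 6, 82, 57, 25]
  L0: [14, 63, 69, 90, 6, 82, 57, 25]
  L1: h(14,63)=(14*31+63)%997=497 h(69,90)=(69*31+90)%997=235 h(6,82)=(6*31+82)%997=268 h(57,25)=(57*31+25)%997=795 -> [497, 235, 268, 795]
  L2: h(497,235)=(497*31+235)%997=687 h(268,795)=(268*31+795)%997=130 -> [687, 130]
  L3: h(687,130)=(687*31+130)%997=490 -> [490]
  root = 490 == target 490  ** MATCH **
Candidate B: set leaf[7] = 20 -> leaves = [14, 63, 69, 90, 79, 82, 57, 20]
  L0: [14, 63, 69, 90, 79, 82, 57, 20]
  L1: h(14,63)=(14*31+63)%997=497 h(69,90)=(69*31+90)%997=235 h(79,82)=(79*31+82)%997=537 h(57,20)=(57*31+20)%997=790 -> [497, 235, 537, 790]
  L2: h(497,235)=(497*31+235)%997=687 h(537,790)=(537*31+790)%997=488 -> [687, 488]
  L3: h(687,488)=(687*31+488)%997=848 -> [848]
  root = 848 != target 490
Candidate C: set leaf[6] = 80 -> leaves = [14, 63, 69, 90, 79, 82, 80, 25]
  L0: [14, 63, 69, 90, 79, 82, 80, 25]
  L1: h(14,63)=(14*31+63)%997=497 h(69,90)=(69*31+90)%997=235 h(79,82)=(79*31+82)%997=537 h(80,25)=(80*31+25)%997=511 -> [497, 235, 537, 511]
  L2: h(497,235)=(497*31+235)%997=687 h(537,511)=(537*31+511)%997=209 -> [687, 209]
  L3: h(687,209)=(687*31+209)%997=569 -> [569]
  root = 569 != target 490
Candidate A produces the target root.

Answer: A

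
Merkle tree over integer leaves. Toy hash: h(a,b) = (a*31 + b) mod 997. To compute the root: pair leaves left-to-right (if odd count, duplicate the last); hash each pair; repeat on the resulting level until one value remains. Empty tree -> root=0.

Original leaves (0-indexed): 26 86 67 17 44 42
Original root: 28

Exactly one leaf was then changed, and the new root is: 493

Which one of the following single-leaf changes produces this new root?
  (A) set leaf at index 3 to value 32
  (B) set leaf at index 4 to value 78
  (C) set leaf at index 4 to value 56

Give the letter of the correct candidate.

Original leaves: [26, 86, 67, 17, 44, 42]
Target new root: 493
Try each candidate change and compute the resulting root:
Candidate A: set leaf[3] = 32 -> leaves = [26, 86, 67, 32, 44, 42]
  L0: [26, 86, 67, 32, 44, 42]
  L1: h(26,86)=(26*31+86)%997=892 h(67,32)=(67*31+32)%997=115 h(44,42)=(44*31+42)%997=409 -> [892, 115, 409]
  L2: h(892,115)=(892*31+115)%997=848 h(409,409)=(409*31+409)%997=127 -> [848, 127]
  L3: h(848,127)=(848*31+127)%997=493 -> [493]
  root = 493 == target 493  ** MATCH **
Candidate B: set leaf[4] = 78 -> leaves = [26, 86, 67, 17, 78, 42]
  L0: [26, 86, 67, 17, 78, 42]
  L1: h(26,86)=(26*31+86)%997=892 h(67,17)=(67*31+17)%997=100 h(78,42)=(78*31+42)%997=466 -> [892, 100, 466]
  L2: h(892,100)=(892*31+100)%997=833 h(466,466)=(466*31+466)%997=954 -> [833, 954]
  L3: h(833,954)=(833*31+954)%997=855 -> [855]
  root = 855 != target 493
Candidate C: set leaf[4] = 56 -> leaves = [26, 86, 67, 17, 56, 42]
  L0: [26, 86, 67, 17, 56, 42]
  L1: h(26,86)=(26*31+86)%997=892 h(67,17)=(67*31+17)%997=100 h(56,42)=(56*31+42)%997=781 -> [892, 100, 781]
  L2: h(892,100)=(892*31+100)%997=833 h(781,781)=(781*31+781)%997=67 -> [833, 67]
  L3: h(833,67)=(833*31+67)%997=965 -> [965]
  root = 965 != target 493
Candidate A produces the target root.

Answer: A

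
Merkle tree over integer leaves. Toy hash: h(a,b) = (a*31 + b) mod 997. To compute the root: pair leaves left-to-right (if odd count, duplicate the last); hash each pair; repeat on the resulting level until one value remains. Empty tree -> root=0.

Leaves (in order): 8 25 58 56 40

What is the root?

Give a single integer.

L0: [8, 25, 58, 56, 40]
L1: h(8,25)=(8*31+25)%997=273 h(58,56)=(58*31+56)%997=857 h(40,40)=(40*31+40)%997=283 -> [273, 857, 283]
L2: h(273,857)=(273*31+857)%997=347 h(283,283)=(283*31+283)%997=83 -> [347, 83]
L3: h(347,83)=(347*31+83)%997=870 -> [870]

Answer: 870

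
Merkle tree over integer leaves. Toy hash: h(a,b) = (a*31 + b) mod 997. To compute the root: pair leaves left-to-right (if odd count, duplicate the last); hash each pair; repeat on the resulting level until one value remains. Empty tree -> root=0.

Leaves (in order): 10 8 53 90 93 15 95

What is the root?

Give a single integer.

L0: [10, 8, 53, 90, 93, 15, 95]
L1: h(10,8)=(10*31+8)%997=318 h(53,90)=(53*31+90)%997=736 h(93,15)=(93*31+15)%997=904 h(95,95)=(95*31+95)%997=49 -> [318, 736, 904, 49]
L2: h(318,736)=(318*31+736)%997=624 h(904,49)=(904*31+49)%997=157 -> [624, 157]
L3: h(624,157)=(624*31+157)%997=558 -> [558]

Answer: 558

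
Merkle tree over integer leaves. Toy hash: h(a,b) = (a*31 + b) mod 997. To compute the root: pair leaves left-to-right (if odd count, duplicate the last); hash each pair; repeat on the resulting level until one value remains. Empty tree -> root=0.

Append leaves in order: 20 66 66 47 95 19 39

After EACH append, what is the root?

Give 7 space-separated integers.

Answer: 20 686 447 428 878 440 718

Derivation:
After append 20 (leaves=[20]):
  L0: [20]
  root=20
After append 66 (leaves=[20, 66]):
  L0: [20, 66]
  L1: h(20,66)=(20*31+66)%997=686 -> [686]
  root=686
After append 66 (leaves=[20, 66, 66]):
  L0: [20, 66, 66]
  L1: h(20,66)=(20*31+66)%997=686 h(66,66)=(66*31+66)%997=118 -> [686, 118]
  L2: h(686,118)=(686*31+118)%997=447 -> [447]
  root=447
After append 47 (leaves=[20, 66, 66, 47]):
  L0: [20, 66, 66, 47]
  L1: h(20,66)=(20*31+66)%997=686 h(66,47)=(66*31+47)%997=99 -> [686, 99]
  L2: h(686,99)=(686*31+99)%997=428 -> [428]
  root=428
After append 95 (leaves=[20, 66, 66, 47, 95]):
  L0: [20, 66, 66, 47, 95]
  L1: h(20,66)=(20*31+66)%997=686 h(66,47)=(66*31+47)%997=99 h(95,95)=(95*31+95)%997=49 -> [686, 99, 49]
  L2: h(686,99)=(686*31+99)%997=428 h(49,49)=(49*31+49)%997=571 -> [428, 571]
  L3: h(428,571)=(428*31+571)%997=878 -> [878]
  root=878
After append 19 (leaves=[20, 66, 66, 47, 95, 19]):
  L0: [20, 66, 66, 47, 95, 19]
  L1: h(20,66)=(20*31+66)%997=686 h(66,47)=(66*31+47)%997=99 h(95,19)=(95*31+19)%997=970 -> [686, 99, 970]
  L2: h(686,99)=(686*31+99)%997=428 h(970,970)=(970*31+970)%997=133 -> [428, 133]
  L3: h(428,133)=(428*31+133)%997=440 -> [440]
  root=440
After append 39 (leaves=[20, 66, 66, 47, 95, 19, 39]):
  L0: [20, 66, 66, 47, 95, 19, 39]
  L1: h(20,66)=(20*31+66)%997=686 h(66,47)=(66*31+47)%997=99 h(95,19)=(95*31+19)%997=970 h(39,39)=(39*31+39)%997=251 -> [686, 99, 970, 251]
  L2: h(686,99)=(686*31+99)%997=428 h(970,251)=(970*31+251)%997=411 -> [428, 411]
  L3: h(428,411)=(428*31+411)%997=718 -> [718]
  root=718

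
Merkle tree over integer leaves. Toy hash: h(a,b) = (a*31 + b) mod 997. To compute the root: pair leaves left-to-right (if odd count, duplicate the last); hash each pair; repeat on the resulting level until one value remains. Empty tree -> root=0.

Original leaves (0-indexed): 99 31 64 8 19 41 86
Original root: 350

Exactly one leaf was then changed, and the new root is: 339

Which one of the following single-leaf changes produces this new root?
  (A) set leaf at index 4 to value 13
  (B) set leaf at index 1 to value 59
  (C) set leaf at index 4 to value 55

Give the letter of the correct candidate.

Answer: B

Derivation:
Original leaves: [99, 31, 64, 8, 19, 41, 86]
Target new root: 339
Try each candidate change and compute the resulting root:
Candidate A: set leaf[4] = 13 -> leaves = [99, 31, 64, 8, 13, 41, 86]
  L0: [99, 31, 64, 8, 13, 41, 86]
  L1: h(99,31)=(99*31+31)%997=109 h(64,8)=(64*31+8)%997=995 h(13,41)=(13*31+41)%997=444 h(86,86)=(86*31+86)%997=758 -> [109, 995, 444, 758]
  L2: h(109,995)=(109*31+995)%997=386 h(444,758)=(444*31+758)%997=564 -> [386, 564]
  L3: h(386,564)=(386*31+564)%997=566 -> [566]
  root = 566 != target 339
Candidate B: set leaf[1] = 59 -> leaves = [99, 59, 64, 8, 19, 41, 86]
  L0: [99, 59, 64, 8, 19, 41, 86]
  L1: h(99,59)=(99*31+59)%997=137 h(64,8)=(64*31+8)%997=995 h(19,41)=(19*31+41)%997=630 h(86,86)=(86*31+86)%997=758 -> [137, 995, 630, 758]
  L2: h(137,995)=(137*31+995)%997=257 h(630,758)=(630*31+758)%997=348 -> [257, 348]
  L3: h(257,348)=(257*31+348)%997=339 -> [339]
  root = 339 == target 339  ** MATCH **
Candidate C: set leaf[4] = 55 -> leaves = [99, 31, 64, 8, 55, 41, 86]
  L0: [99, 31, 64, 8, 55, 41, 86]
  L1: h(99,31)=(99*31+31)%997=109 h(64,8)=(64*31+8)%997=995 h(55,41)=(55*31+41)%997=749 h(86,86)=(86*31+86)%997=758 -> [109, 995, 749, 758]
  L2: h(109,995)=(109*31+995)%997=386 h(749,758)=(749*31+758)%997=49 -> [386, 49]
  L3: h(386,49)=(386*31+49)%997=51 -> [51]
  root = 51 != target 339
Candidate B produces the target root.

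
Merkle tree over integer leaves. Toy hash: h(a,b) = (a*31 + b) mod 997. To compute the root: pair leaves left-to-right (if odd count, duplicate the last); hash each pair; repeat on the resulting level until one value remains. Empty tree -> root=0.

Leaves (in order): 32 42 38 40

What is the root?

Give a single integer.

L0: [32, 42, 38, 40]
L1: h(32,42)=(32*31+42)%997=37 h(38,40)=(38*31+40)%997=221 -> [37, 221]
L2: h(37,221)=(37*31+221)%997=371 -> [371]

Answer: 371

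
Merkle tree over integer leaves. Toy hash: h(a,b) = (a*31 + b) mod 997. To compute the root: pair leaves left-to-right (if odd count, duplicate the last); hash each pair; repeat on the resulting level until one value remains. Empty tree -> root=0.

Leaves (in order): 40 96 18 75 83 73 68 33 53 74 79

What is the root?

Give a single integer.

Answer: 237

Derivation:
L0: [40, 96, 18, 75, 83, 73, 68, 33, 53, 74, 79]
L1: h(40,96)=(40*31+96)%997=339 h(18,75)=(18*31+75)%997=633 h(83,73)=(83*31+73)%997=652 h(68,33)=(68*31+33)%997=147 h(53,74)=(53*31+74)%997=720 h(79,79)=(79*31+79)%997=534 -> [339, 633, 652, 147, 720, 534]
L2: h(339,633)=(339*31+633)%997=175 h(652,147)=(652*31+147)%997=419 h(720,534)=(720*31+534)%997=920 -> [175, 419, 920]
L3: h(175,419)=(175*31+419)%997=859 h(920,920)=(920*31+920)%997=527 -> [859, 527]
L4: h(859,527)=(859*31+527)%997=237 -> [237]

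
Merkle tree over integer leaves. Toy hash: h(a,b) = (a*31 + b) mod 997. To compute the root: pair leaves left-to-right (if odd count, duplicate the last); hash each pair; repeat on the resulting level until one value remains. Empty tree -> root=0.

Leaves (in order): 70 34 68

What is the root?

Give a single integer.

L0: [70, 34, 68]
L1: h(70,34)=(70*31+34)%997=210 h(68,68)=(68*31+68)%997=182 -> [210, 182]
L2: h(210,182)=(210*31+182)%997=710 -> [710]

Answer: 710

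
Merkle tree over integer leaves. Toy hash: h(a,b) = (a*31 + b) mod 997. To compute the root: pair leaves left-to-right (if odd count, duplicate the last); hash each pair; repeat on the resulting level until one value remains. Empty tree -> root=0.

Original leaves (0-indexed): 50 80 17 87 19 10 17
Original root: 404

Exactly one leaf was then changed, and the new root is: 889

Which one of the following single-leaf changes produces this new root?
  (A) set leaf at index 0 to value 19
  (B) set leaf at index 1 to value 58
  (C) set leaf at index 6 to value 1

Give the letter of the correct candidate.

Original leaves: [50, 80, 17, 87, 19, 10, 17]
Target new root: 889
Try each candidate change and compute the resulting root:
Candidate A: set leaf[0] = 19 -> leaves = [19, 80, 17, 87, 19, 10, 17]
  L0: [19, 80, 17, 87, 19, 10, 17]
  L1: h(19,80)=(19*31+80)%997=669 h(17,87)=(17*31+87)%997=614 h(19,10)=(19*31+10)%997=599 h(17,17)=(17*31+17)%997=544 -> [669, 614, 599, 544]
  L2: h(669,614)=(669*31+614)%997=416 h(599,544)=(599*31+544)%997=170 -> [416, 170]
  L3: h(416,170)=(416*31+170)%997=105 -> [105]
  root = 105 != target 889
Candidate B: set leaf[1] = 58 -> leaves = [50, 58, 17, 87, 19, 10, 17]
  L0: [50, 58, 17, 87, 19, 10, 17]
  L1: h(50,58)=(50*31+58)%997=611 h(17,87)=(17*31+87)%997=614 h(19,10)=(19*31+10)%997=599 h(17,17)=(17*31+17)%997=544 -> [611, 614, 599, 544]
  L2: h(611,614)=(611*31+614)%997=612 h(599,544)=(599*31+544)%997=170 -> [612, 170]
  L3: h(612,170)=(612*31+170)%997=199 -> [199]
  root = 199 != target 889
Candidate C: set leaf[6] = 1 -> leaves = [50, 80, 17, 87, 19, 10, 1]
  L0: [50, 80, 17, 87, 19, 10, 1]
  L1: h(50,80)=(50*31+80)%997=633 h(17,87)=(17*31+87)%997=614 h(19,10)=(19*31+10)%997=599 h(1,1)=(1*31+1)%997=32 -> [633, 614, 599, 32]
  L2: h(633,614)=(633*31+614)%997=297 h(599,32)=(599*31+32)%997=655 -> [297, 655]
  L3: h(297,655)=(297*31+655)%997=889 -> [889]
  root = 889 == target 889  ** MATCH **
Candidate C produces the target root.

Answer: C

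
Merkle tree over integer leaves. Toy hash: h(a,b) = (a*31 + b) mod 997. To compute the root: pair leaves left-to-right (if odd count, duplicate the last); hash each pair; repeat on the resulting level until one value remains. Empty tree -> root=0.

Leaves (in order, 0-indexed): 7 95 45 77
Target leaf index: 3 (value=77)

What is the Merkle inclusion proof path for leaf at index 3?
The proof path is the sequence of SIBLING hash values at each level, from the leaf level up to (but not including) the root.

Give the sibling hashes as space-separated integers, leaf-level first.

L0 (leaves): [7, 95, 45, 77], target index=3
L1: h(7,95)=(7*31+95)%997=312 [pair 0] h(45,77)=(45*31+77)%997=475 [pair 1] -> [312, 475]
  Sibling for proof at L0: 45
L2: h(312,475)=(312*31+475)%997=177 [pair 0] -> [177]
  Sibling for proof at L1: 312
Root: 177
Proof path (sibling hashes from leaf to root): [45, 312]

Answer: 45 312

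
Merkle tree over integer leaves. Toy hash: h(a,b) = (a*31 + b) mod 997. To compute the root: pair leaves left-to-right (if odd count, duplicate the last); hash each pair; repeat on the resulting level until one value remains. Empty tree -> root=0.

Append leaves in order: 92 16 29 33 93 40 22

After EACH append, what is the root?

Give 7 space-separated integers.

Answer: 92 874 106 110 936 237 12

Derivation:
After append 92 (leaves=[92]):
  L0: [92]
  root=92
After append 16 (leaves=[92, 16]):
  L0: [92, 16]
  L1: h(92,16)=(92*31+16)%997=874 -> [874]
  root=874
After append 29 (leaves=[92, 16, 29]):
  L0: [92, 16, 29]
  L1: h(92,16)=(92*31+16)%997=874 h(29,29)=(29*31+29)%997=928 -> [874, 928]
  L2: h(874,928)=(874*31+928)%997=106 -> [106]
  root=106
After append 33 (leaves=[92, 16, 29, 33]):
  L0: [92, 16, 29, 33]
  L1: h(92,16)=(92*31+16)%997=874 h(29,33)=(29*31+33)%997=932 -> [874, 932]
  L2: h(874,932)=(874*31+932)%997=110 -> [110]
  root=110
After append 93 (leaves=[92, 16, 29, 33, 93]):
  L0: [92, 16, 29, 33, 93]
  L1: h(92,16)=(92*31+16)%997=874 h(29,33)=(29*31+33)%997=932 h(93,93)=(93*31+93)%997=982 -> [874, 932, 982]
  L2: h(874,932)=(874*31+932)%997=110 h(982,982)=(982*31+982)%997=517 -> [110, 517]
  L3: h(110,517)=(110*31+517)%997=936 -> [936]
  root=936
After append 40 (leaves=[92, 16, 29, 33, 93, 40]):
  L0: [92, 16, 29, 33, 93, 40]
  L1: h(92,16)=(92*31+16)%997=874 h(29,33)=(29*31+33)%997=932 h(93,40)=(93*31+40)%997=929 -> [874, 932, 929]
  L2: h(874,932)=(874*31+932)%997=110 h(929,929)=(929*31+929)%997=815 -> [110, 815]
  L3: h(110,815)=(110*31+815)%997=237 -> [237]
  root=237
After append 22 (leaves=[92, 16, 29, 33, 93, 40, 22]):
  L0: [92, 16, 29, 33, 93, 40, 22]
  L1: h(92,16)=(92*31+16)%997=874 h(29,33)=(29*31+33)%997=932 h(93,40)=(93*31+40)%997=929 h(22,22)=(22*31+22)%997=704 -> [874, 932, 929, 704]
  L2: h(874,932)=(874*31+932)%997=110 h(929,704)=(929*31+704)%997=590 -> [110, 590]
  L3: h(110,590)=(110*31+590)%997=12 -> [12]
  root=12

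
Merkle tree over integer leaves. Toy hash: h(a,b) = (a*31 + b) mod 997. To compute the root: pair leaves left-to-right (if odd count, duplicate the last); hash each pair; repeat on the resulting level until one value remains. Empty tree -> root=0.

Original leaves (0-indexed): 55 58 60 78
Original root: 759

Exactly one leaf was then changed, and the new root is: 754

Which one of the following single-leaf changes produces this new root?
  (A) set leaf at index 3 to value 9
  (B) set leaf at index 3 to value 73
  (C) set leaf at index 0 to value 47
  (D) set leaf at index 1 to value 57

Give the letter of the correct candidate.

Answer: B

Derivation:
Original leaves: [55, 58, 60, 78]
Target new root: 754
Try each candidate change and compute the resulting root:
Candidate A: set leaf[3] = 9 -> leaves = [55, 58, 60, 9]
  L0: [55, 58, 60, 9]
  L1: h(55,58)=(55*31+58)%997=766 h(60,9)=(60*31+9)%997=872 -> [766, 872]
  L2: h(766,872)=(766*31+872)%997=690 -> [690]
  root = 690 != target 754
Candidate B: set leaf[3] = 73 -> leaves = [55, 58, 60, 73]
  L0: [55, 58, 60, 73]
  L1: h(55,58)=(55*31+58)%997=766 h(60,73)=(60*31+73)%997=936 -> [766, 936]
  L2: h(766,936)=(766*31+936)%997=754 -> [754]
  root = 754 == target 754  ** MATCH **
Candidate C: set leaf[0] = 47 -> leaves = [47, 58, 60, 78]
  L0: [47, 58, 60, 78]
  L1: h(47,58)=(47*31+58)%997=518 h(60,78)=(60*31+78)%997=941 -> [518, 941]
  L2: h(518,941)=(518*31+941)%997=50 -> [50]
  root = 50 != target 754
Candidate D: set leaf[1] = 57 -> leaves = [55, 57, 60, 78]
  L0: [55, 57, 60, 78]
  L1: h(55,57)=(55*31+57)%997=765 h(60,78)=(60*31+78)%997=941 -> [765, 941]
  L2: h(765,941)=(765*31+941)%997=728 -> [728]
  root = 728 != target 754
Candidate B produces the target root.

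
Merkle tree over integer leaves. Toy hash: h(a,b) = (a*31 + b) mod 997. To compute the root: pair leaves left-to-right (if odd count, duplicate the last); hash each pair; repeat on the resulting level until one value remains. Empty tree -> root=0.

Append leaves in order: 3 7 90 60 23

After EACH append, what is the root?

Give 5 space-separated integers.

After append 3 (leaves=[3]):
  L0: [3]
  root=3
After append 7 (leaves=[3, 7]):
  L0: [3, 7]
  L1: h(3,7)=(3*31+7)%997=100 -> [100]
  root=100
After append 90 (leaves=[3, 7, 90]):
  L0: [3, 7, 90]
  L1: h(3,7)=(3*31+7)%997=100 h(90,90)=(90*31+90)%997=886 -> [100, 886]
  L2: h(100,886)=(100*31+886)%997=995 -> [995]
  root=995
After append 60 (leaves=[3, 7, 90, 60]):
  L0: [3, 7, 90, 60]
  L1: h(3,7)=(3*31+7)%997=100 h(90,60)=(90*31+60)%997=856 -> [100, 856]
  L2: h(100,856)=(100*31+856)%997=965 -> [965]
  root=965
After append 23 (leaves=[3, 7, 90, 60, 23]):
  L0: [3, 7, 90, 60, 23]
  L1: h(3,7)=(3*31+7)%997=100 h(90,60)=(90*31+60)%997=856 h(23,23)=(23*31+23)%997=736 -> [100, 856, 736]
  L2: h(100,856)=(100*31+856)%997=965 h(736,736)=(736*31+736)%997=621 -> [965, 621]
  L3: h(965,621)=(965*31+621)%997=626 -> [626]
  root=626

Answer: 3 100 995 965 626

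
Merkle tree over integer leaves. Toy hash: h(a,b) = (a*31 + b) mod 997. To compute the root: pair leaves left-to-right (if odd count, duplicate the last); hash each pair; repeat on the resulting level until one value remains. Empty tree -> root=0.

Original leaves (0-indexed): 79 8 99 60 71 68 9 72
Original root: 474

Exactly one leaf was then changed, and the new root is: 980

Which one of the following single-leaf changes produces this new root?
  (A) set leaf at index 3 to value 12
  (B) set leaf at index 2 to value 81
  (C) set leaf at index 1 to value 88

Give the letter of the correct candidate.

Original leaves: [79, 8, 99, 60, 71, 68, 9, 72]
Target new root: 980
Try each candidate change and compute the resulting root:
Candidate A: set leaf[3] = 12 -> leaves = [79, 8, 99, 12, 71, 68, 9, 72]
  L0: [79, 8, 99, 12, 71, 68, 9, 72]
  L1: h(79,8)=(79*31+8)%997=463 h(99,12)=(99*31+12)%997=90 h(71,68)=(71*31+68)%997=275 h(9,72)=(9*31+72)%997=351 -> [463, 90, 275, 351]
  L2: h(463,90)=(463*31+90)%997=485 h(275,351)=(275*31+351)%997=900 -> [485, 900]
  L3: h(485,900)=(485*31+900)%997=980 -> [980]
  root = 980 == target 980  ** MATCH **
Candidate B: set leaf[2] = 81 -> leaves = [79, 8, 81, 60, 71, 68, 9, 72]
  L0: [79, 8, 81, 60, 71, 68, 9, 72]
  L1: h(79,8)=(79*31+8)%997=463 h(81,60)=(81*31+60)%997=577 h(71,68)=(71*31+68)%997=275 h(9,72)=(9*31+72)%997=351 -> [463, 577, 275, 351]
  L2: h(463,577)=(463*31+577)%997=972 h(275,351)=(275*31+351)%997=900 -> [972, 900]
  L3: h(972,900)=(972*31+900)%997=125 -> [125]
  root = 125 != target 980
Candidate C: set leaf[1] = 88 -> leaves = [79, 88, 99, 60, 71, 68, 9, 72]
  L0: [79, 88, 99, 60, 71, 68, 9, 72]
  L1: h(79,88)=(79*31+88)%997=543 h(99,60)=(99*31+60)%997=138 h(71,68)=(71*31+68)%997=275 h(9,72)=(9*31+72)%997=351 -> [543, 138, 275, 351]
  L2: h(543,138)=(543*31+138)%997=22 h(275,351)=(275*31+351)%997=900 -> [22, 900]
  L3: h(22,900)=(22*31+900)%997=585 -> [585]
  root = 585 != target 980
Candidate A produces the target root.

Answer: A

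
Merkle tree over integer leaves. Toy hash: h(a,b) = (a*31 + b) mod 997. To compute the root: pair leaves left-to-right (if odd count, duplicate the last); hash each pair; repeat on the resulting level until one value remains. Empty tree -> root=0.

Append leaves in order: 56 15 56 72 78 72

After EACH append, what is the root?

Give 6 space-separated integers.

After append 56 (leaves=[56]):
  L0: [56]
  root=56
After append 15 (leaves=[56, 15]):
  L0: [56, 15]
  L1: h(56,15)=(56*31+15)%997=754 -> [754]
  root=754
After append 56 (leaves=[56, 15, 56]):
  L0: [56, 15, 56]
  L1: h(56,15)=(56*31+15)%997=754 h(56,56)=(56*31+56)%997=795 -> [754, 795]
  L2: h(754,795)=(754*31+795)%997=241 -> [241]
  root=241
After append 72 (leaves=[56, 15, 56, 72]):
  L0: [56, 15, 56, 72]
  L1: h(56,15)=(56*31+15)%997=754 h(56,72)=(56*31+72)%997=811 -> [754, 811]
  L2: h(754,811)=(754*31+811)%997=257 -> [257]
  root=257
After append 78 (leaves=[56, 15, 56, 72, 78]):
  L0: [56, 15, 56, 72, 78]
  L1: h(56,15)=(56*31+15)%997=754 h(56,72)=(56*31+72)%997=811 h(78,78)=(78*31+78)%997=502 -> [754, 811, 502]
  L2: h(754,811)=(754*31+811)%997=257 h(502,502)=(502*31+502)%997=112 -> [257, 112]
  L3: h(257,112)=(257*31+112)%997=103 -> [103]
  root=103
After append 72 (leaves=[56, 15, 56, 72, 78, 72]):
  L0: [56, 15, 56, 72, 78, 72]
  L1: h(56,15)=(56*31+15)%997=754 h(56,72)=(56*31+72)%997=811 h(78,72)=(78*31+72)%997=496 -> [754, 811, 496]
  L2: h(754,811)=(754*31+811)%997=257 h(496,496)=(496*31+496)%997=917 -> [257, 917]
  L3: h(257,917)=(257*31+917)%997=908 -> [908]
  root=908

Answer: 56 754 241 257 103 908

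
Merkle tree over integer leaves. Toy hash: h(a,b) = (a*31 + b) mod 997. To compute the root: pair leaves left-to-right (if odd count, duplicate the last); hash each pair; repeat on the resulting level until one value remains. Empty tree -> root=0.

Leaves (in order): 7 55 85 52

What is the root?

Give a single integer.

Answer: 152

Derivation:
L0: [7, 55, 85, 52]
L1: h(7,55)=(7*31+55)%997=272 h(85,52)=(85*31+52)%997=693 -> [272, 693]
L2: h(272,693)=(272*31+693)%997=152 -> [152]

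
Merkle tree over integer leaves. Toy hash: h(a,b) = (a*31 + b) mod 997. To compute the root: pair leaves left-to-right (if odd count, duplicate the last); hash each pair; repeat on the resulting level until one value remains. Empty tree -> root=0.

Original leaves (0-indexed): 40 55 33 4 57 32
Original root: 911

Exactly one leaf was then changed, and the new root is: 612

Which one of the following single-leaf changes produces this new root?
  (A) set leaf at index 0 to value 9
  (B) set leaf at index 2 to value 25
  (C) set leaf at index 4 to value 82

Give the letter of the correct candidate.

Original leaves: [40, 55, 33, 4, 57, 32]
Target new root: 612
Try each candidate change and compute the resulting root:
Candidate A: set leaf[0] = 9 -> leaves = [9, 55, 33, 4, 57, 32]
  L0: [9, 55, 33, 4, 57, 32]
  L1: h(9,55)=(9*31+55)%997=334 h(33,4)=(33*31+4)%997=30 h(57,32)=(57*31+32)%997=802 -> [334, 30, 802]
  L2: h(334,30)=(334*31+30)%997=414 h(802,802)=(802*31+802)%997=739 -> [414, 739]
  L3: h(414,739)=(414*31+739)%997=612 -> [612]
  root = 612 == target 612  ** MATCH **
Candidate B: set leaf[2] = 25 -> leaves = [40, 55, 25, 4, 57, 32]
  L0: [40, 55, 25, 4, 57, 32]
  L1: h(40,55)=(40*31+55)%997=298 h(25,4)=(25*31+4)%997=779 h(57,32)=(57*31+32)%997=802 -> [298, 779, 802]
  L2: h(298,779)=(298*31+779)%997=47 h(802,802)=(802*31+802)%997=739 -> [47, 739]
  L3: h(47,739)=(47*31+739)%997=202 -> [202]
  root = 202 != target 612
Candidate C: set leaf[4] = 82 -> leaves = [40, 55, 33, 4, 82, 32]
  L0: [40, 55, 33, 4, 82, 32]
  L1: h(40,55)=(40*31+55)%997=298 h(33,4)=(33*31+4)%997=30 h(82,32)=(82*31+32)%997=580 -> [298, 30, 580]
  L2: h(298,30)=(298*31+30)%997=295 h(580,580)=(580*31+580)%997=614 -> [295, 614]
  L3: h(295,614)=(295*31+614)%997=786 -> [786]
  root = 786 != target 612
Candidate A produces the target root.

Answer: A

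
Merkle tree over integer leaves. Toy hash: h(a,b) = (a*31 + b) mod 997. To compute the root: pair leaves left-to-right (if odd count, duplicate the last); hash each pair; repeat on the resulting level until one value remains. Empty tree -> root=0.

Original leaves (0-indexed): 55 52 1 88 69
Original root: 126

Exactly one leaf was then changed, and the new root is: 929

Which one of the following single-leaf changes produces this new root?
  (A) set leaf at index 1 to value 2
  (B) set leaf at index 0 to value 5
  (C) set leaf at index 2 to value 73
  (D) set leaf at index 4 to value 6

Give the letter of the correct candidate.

Original leaves: [55, 52, 1, 88, 69]
Target new root: 929
Try each candidate change and compute the resulting root:
Candidate A: set leaf[1] = 2 -> leaves = [55, 2, 1, 88, 69]
  L0: [55, 2, 1, 88, 69]
  L1: h(55,2)=(55*31+2)%997=710 h(1,88)=(1*31+88)%997=119 h(69,69)=(69*31+69)%997=214 -> [710, 119, 214]
  L2: h(710,119)=(710*31+119)%997=195 h(214,214)=(214*31+214)%997=866 -> [195, 866]
  L3: h(195,866)=(195*31+866)%997=929 -> [929]
  root = 929 == target 929  ** MATCH **
Candidate B: set leaf[0] = 5 -> leaves = [5, 52, 1, 88, 69]
  L0: [5, 52, 1, 88, 69]
  L1: h(5,52)=(5*31+52)%997=207 h(1,88)=(1*31+88)%997=119 h(69,69)=(69*31+69)%997=214 -> [207, 119, 214]
  L2: h(207,119)=(207*31+119)%997=554 h(214,214)=(214*31+214)%997=866 -> [554, 866]
  L3: h(554,866)=(554*31+866)%997=94 -> [94]
  root = 94 != target 929
Candidate C: set leaf[2] = 73 -> leaves = [55, 52, 73, 88, 69]
  L0: [55, 52, 73, 88, 69]
  L1: h(55,52)=(55*31+52)%997=760 h(73,88)=(73*31+88)%997=357 h(69,69)=(69*31+69)%997=214 -> [760, 357, 214]
  L2: h(760,357)=(760*31+357)%997=986 h(214,214)=(214*31+214)%997=866 -> [986, 866]
  L3: h(986,866)=(986*31+866)%997=525 -> [525]
  root = 525 != target 929
Candidate D: set leaf[4] = 6 -> leaves = [55, 52, 1, 88, 6]
  L0: [55, 52, 1, 88, 6]
  L1: h(55,52)=(55*31+52)%997=760 h(1,88)=(1*31+88)%997=119 h(6,6)=(6*31+6)%997=192 -> [760, 119, 192]
  L2: h(760,119)=(760*31+119)%997=748 h(192,192)=(192*31+192)%997=162 -> [748, 162]
  L3: h(748,162)=(748*31+162)%997=419 -> [419]
  root = 419 != target 929
Candidate A produces the target root.

Answer: A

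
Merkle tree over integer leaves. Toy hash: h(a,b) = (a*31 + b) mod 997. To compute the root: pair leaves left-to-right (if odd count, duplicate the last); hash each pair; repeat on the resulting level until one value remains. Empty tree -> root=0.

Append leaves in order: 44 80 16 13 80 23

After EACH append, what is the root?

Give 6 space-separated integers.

Answer: 44 447 411 408 850 23

Derivation:
After append 44 (leaves=[44]):
  L0: [44]
  root=44
After append 80 (leaves=[44, 80]):
  L0: [44, 80]
  L1: h(44,80)=(44*31+80)%997=447 -> [447]
  root=447
After append 16 (leaves=[44, 80, 16]):
  L0: [44, 80, 16]
  L1: h(44,80)=(44*31+80)%997=447 h(16,16)=(16*31+16)%997=512 -> [447, 512]
  L2: h(447,512)=(447*31+512)%997=411 -> [411]
  root=411
After append 13 (leaves=[44, 80, 16, 13]):
  L0: [44, 80, 16, 13]
  L1: h(44,80)=(44*31+80)%997=447 h(16,13)=(16*31+13)%997=509 -> [447, 509]
  L2: h(447,509)=(447*31+509)%997=408 -> [408]
  root=408
After append 80 (leaves=[44, 80, 16, 13, 80]):
  L0: [44, 80, 16, 13, 80]
  L1: h(44,80)=(44*31+80)%997=447 h(16,13)=(16*31+13)%997=509 h(80,80)=(80*31+80)%997=566 -> [447, 509, 566]
  L2: h(447,509)=(447*31+509)%997=408 h(566,566)=(566*31+566)%997=166 -> [408, 166]
  L3: h(408,166)=(408*31+166)%997=850 -> [850]
  root=850
After append 23 (leaves=[44, 80, 16, 13, 80, 23]):
  L0: [44, 80, 16, 13, 80, 23]
  L1: h(44,80)=(44*31+80)%997=447 h(16,13)=(16*31+13)%997=509 h(80,23)=(80*31+23)%997=509 -> [447, 509, 509]
  L2: h(447,509)=(447*31+509)%997=408 h(509,509)=(509*31+509)%997=336 -> [408, 336]
  L3: h(408,336)=(408*31+336)%997=23 -> [23]
  root=23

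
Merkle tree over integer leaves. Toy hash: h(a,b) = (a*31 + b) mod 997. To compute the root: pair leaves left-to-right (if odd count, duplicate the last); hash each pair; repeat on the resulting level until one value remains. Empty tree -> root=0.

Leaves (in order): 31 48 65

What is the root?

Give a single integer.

L0: [31, 48, 65]
L1: h(31,48)=(31*31+48)%997=12 h(65,65)=(65*31+65)%997=86 -> [12, 86]
L2: h(12,86)=(12*31+86)%997=458 -> [458]

Answer: 458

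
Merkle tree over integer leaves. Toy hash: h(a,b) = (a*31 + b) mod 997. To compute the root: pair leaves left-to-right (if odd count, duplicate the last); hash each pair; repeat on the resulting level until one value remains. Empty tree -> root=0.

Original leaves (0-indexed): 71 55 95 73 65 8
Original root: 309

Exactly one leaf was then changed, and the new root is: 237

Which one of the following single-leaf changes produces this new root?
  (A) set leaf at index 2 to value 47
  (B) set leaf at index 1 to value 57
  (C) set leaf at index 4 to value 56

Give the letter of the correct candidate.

Answer: B

Derivation:
Original leaves: [71, 55, 95, 73, 65, 8]
Target new root: 237
Try each candidate change and compute the resulting root:
Candidate A: set leaf[2] = 47 -> leaves = [71, 55, 47, 73, 65, 8]
  L0: [71, 55, 47, 73, 65, 8]
  L1: h(71,55)=(71*31+55)%997=262 h(47,73)=(47*31+73)%997=533 h(65,8)=(65*31+8)%997=29 -> [262, 533, 29]
  L2: h(262,533)=(262*31+533)%997=679 h(29,29)=(29*31+29)%997=928 -> [679, 928]
  L3: h(679,928)=(679*31+928)%997=43 -> [43]
  root = 43 != target 237
Candidate B: set leaf[1] = 57 -> leaves = [71, 57, 95, 73, 65, 8]
  L0: [71, 57, 95, 73, 65, 8]
  L1: h(71,57)=(71*31+57)%997=264 h(95,73)=(95*31+73)%997=27 h(65,8)=(65*31+8)%997=29 -> [264, 27, 29]
  L2: h(264,27)=(264*31+27)%997=235 h(29,29)=(29*31+29)%997=928 -> [235, 928]
  L3: h(235,928)=(235*31+928)%997=237 -> [237]
  root = 237 == target 237  ** MATCH **
Candidate C: set leaf[4] = 56 -> leaves = [71, 55, 95, 73, 56, 8]
  L0: [71, 55, 95, 73, 56, 8]
  L1: h(71,55)=(71*31+55)%997=262 h(95,73)=(95*31+73)%997=27 h(56,8)=(56*31+8)%997=747 -> [262, 27, 747]
  L2: h(262,27)=(262*31+27)%997=173 h(747,747)=(747*31+747)%997=973 -> [173, 973]
  L3: h(173,973)=(173*31+973)%997=354 -> [354]
  root = 354 != target 237
Candidate B produces the target root.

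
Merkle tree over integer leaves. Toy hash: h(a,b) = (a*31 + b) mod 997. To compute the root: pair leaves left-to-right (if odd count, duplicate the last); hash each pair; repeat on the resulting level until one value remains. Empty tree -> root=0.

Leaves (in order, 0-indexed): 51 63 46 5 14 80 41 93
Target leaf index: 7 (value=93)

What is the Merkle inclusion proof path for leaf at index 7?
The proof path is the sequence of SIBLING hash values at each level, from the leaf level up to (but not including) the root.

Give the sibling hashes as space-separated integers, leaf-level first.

Answer: 41 514 551

Derivation:
L0 (leaves): [51, 63, 46, 5, 14, 80, 41, 93], target index=7
L1: h(51,63)=(51*31+63)%997=647 [pair 0] h(46,5)=(46*31+5)%997=434 [pair 1] h(14,80)=(14*31+80)%997=514 [pair 2] h(41,93)=(41*31+93)%997=367 [pair 3] -> [647, 434, 514, 367]
  Sibling for proof at L0: 41
L2: h(647,434)=(647*31+434)%997=551 [pair 0] h(514,367)=(514*31+367)%997=349 [pair 1] -> [551, 349]
  Sibling for proof at L1: 514
L3: h(551,349)=(551*31+349)%997=481 [pair 0] -> [481]
  Sibling for proof at L2: 551
Root: 481
Proof path (sibling hashes from leaf to root): [41, 514, 551]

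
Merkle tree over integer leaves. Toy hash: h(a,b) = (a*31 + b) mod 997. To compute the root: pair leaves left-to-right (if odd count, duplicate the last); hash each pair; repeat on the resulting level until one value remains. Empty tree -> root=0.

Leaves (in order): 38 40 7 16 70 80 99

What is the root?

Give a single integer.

L0: [38, 40, 7, 16, 70, 80, 99]
L1: h(38,40)=(38*31+40)%997=221 h(7,16)=(7*31+16)%997=233 h(70,80)=(70*31+80)%997=256 h(99,99)=(99*31+99)%997=177 -> [221, 233, 256, 177]
L2: h(221,233)=(221*31+233)%997=105 h(256,177)=(256*31+177)%997=137 -> [105, 137]
L3: h(105,137)=(105*31+137)%997=401 -> [401]

Answer: 401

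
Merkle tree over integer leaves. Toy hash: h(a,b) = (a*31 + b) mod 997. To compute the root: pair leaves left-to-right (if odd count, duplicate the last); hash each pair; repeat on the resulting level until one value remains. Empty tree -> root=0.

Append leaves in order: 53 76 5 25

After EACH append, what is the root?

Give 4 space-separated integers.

After append 53 (leaves=[53]):
  L0: [53]
  root=53
After append 76 (leaves=[53, 76]):
  L0: [53, 76]
  L1: h(53,76)=(53*31+76)%997=722 -> [722]
  root=722
After append 5 (leaves=[53, 76, 5]):
  L0: [53, 76, 5]
  L1: h(53,76)=(53*31+76)%997=722 h(5,5)=(5*31+5)%997=160 -> [722, 160]
  L2: h(722,160)=(722*31+160)%997=608 -> [608]
  root=608
After append 25 (leaves=[53, 76, 5, 25]):
  L0: [53, 76, 5, 25]
  L1: h(53,76)=(53*31+76)%997=722 h(5,25)=(5*31+25)%997=180 -> [722, 180]
  L2: h(722,180)=(722*31+180)%997=628 -> [628]
  root=628

Answer: 53 722 608 628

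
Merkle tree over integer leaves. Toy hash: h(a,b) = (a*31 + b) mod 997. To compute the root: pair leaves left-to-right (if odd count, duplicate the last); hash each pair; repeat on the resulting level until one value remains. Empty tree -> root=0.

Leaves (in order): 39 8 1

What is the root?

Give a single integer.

Answer: 870

Derivation:
L0: [39, 8, 1]
L1: h(39,8)=(39*31+8)%997=220 h(1,1)=(1*31+1)%997=32 -> [220, 32]
L2: h(220,32)=(220*31+32)%997=870 -> [870]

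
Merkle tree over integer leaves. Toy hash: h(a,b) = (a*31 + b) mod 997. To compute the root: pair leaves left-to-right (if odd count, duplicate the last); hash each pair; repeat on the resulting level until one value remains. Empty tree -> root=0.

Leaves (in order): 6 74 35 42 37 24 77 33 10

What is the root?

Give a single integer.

Answer: 899

Derivation:
L0: [6, 74, 35, 42, 37, 24, 77, 33, 10]
L1: h(6,74)=(6*31+74)%997=260 h(35,42)=(35*31+42)%997=130 h(37,24)=(37*31+24)%997=174 h(77,33)=(77*31+33)%997=426 h(10,10)=(10*31+10)%997=320 -> [260, 130, 174, 426, 320]
L2: h(260,130)=(260*31+130)%997=214 h(174,426)=(174*31+426)%997=835 h(320,320)=(320*31+320)%997=270 -> [214, 835, 270]
L3: h(214,835)=(214*31+835)%997=490 h(270,270)=(270*31+270)%997=664 -> [490, 664]
L4: h(490,664)=(490*31+664)%997=899 -> [899]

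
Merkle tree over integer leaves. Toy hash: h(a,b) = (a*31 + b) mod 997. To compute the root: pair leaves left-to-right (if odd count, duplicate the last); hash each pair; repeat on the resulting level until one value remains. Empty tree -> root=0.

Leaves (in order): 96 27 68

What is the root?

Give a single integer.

L0: [96, 27, 68]
L1: h(96,27)=(96*31+27)%997=12 h(68,68)=(68*31+68)%997=182 -> [12, 182]
L2: h(12,182)=(12*31+182)%997=554 -> [554]

Answer: 554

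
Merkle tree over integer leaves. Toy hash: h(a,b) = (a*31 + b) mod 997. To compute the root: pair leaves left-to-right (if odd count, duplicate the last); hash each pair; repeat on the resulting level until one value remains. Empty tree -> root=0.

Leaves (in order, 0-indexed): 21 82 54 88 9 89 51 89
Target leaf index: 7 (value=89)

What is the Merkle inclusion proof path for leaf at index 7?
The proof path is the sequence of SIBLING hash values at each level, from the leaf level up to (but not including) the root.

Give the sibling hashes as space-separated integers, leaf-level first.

L0 (leaves): [21, 82, 54, 88, 9, 89, 51, 89], target index=7
L1: h(21,82)=(21*31+82)%997=733 [pair 0] h(54,88)=(54*31+88)%997=765 [pair 1] h(9,89)=(9*31+89)%997=368 [pair 2] h(51,89)=(51*31+89)%997=673 [pair 3] -> [733, 765, 368, 673]
  Sibling for proof at L0: 51
L2: h(733,765)=(733*31+765)%997=557 [pair 0] h(368,673)=(368*31+673)%997=117 [pair 1] -> [557, 117]
  Sibling for proof at L1: 368
L3: h(557,117)=(557*31+117)%997=435 [pair 0] -> [435]
  Sibling for proof at L2: 557
Root: 435
Proof path (sibling hashes from leaf to root): [51, 368, 557]

Answer: 51 368 557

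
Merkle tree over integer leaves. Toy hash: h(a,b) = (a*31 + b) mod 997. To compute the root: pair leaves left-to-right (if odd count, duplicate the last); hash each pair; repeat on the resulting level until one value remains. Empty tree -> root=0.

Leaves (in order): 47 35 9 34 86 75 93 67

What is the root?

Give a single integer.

L0: [47, 35, 9, 34, 86, 75, 93, 67]
L1: h(47,35)=(47*31+35)%997=495 h(9,34)=(9*31+34)%997=313 h(86,75)=(86*31+75)%997=747 h(93,67)=(93*31+67)%997=956 -> [495, 313, 747, 956]
L2: h(495,313)=(495*31+313)%997=703 h(747,956)=(747*31+956)%997=185 -> [703, 185]
L3: h(703,185)=(703*31+185)%997=44 -> [44]

Answer: 44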